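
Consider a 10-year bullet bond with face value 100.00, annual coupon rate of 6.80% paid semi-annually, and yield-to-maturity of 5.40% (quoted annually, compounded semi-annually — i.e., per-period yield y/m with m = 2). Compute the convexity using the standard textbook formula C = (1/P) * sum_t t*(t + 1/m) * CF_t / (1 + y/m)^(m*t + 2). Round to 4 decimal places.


Answer: Convexity = 67.8029

Derivation:
Coupon per period c = face * coupon_rate / m = 3.400000
Periods per year m = 2; per-period yield y/m = 0.027000
Number of cashflows N = 20
Cashflows (t years, CF_t, discount factor 1/(1+y/m)^(m*t), PV):
  t = 0.5000: CF_t = 3.400000, DF = 0.973710, PV = 3.310613
  t = 1.0000: CF_t = 3.400000, DF = 0.948111, PV = 3.223577
  t = 1.5000: CF_t = 3.400000, DF = 0.923185, PV = 3.138828
  t = 2.0000: CF_t = 3.400000, DF = 0.898914, PV = 3.056308
  t = 2.5000: CF_t = 3.400000, DF = 0.875282, PV = 2.975957
  t = 3.0000: CF_t = 3.400000, DF = 0.852270, PV = 2.897719
  t = 3.5000: CF_t = 3.400000, DF = 0.829864, PV = 2.821537
  t = 4.0000: CF_t = 3.400000, DF = 0.808047, PV = 2.747359
  t = 4.5000: CF_t = 3.400000, DF = 0.786803, PV = 2.675130
  t = 5.0000: CF_t = 3.400000, DF = 0.766118, PV = 2.604801
  t = 5.5000: CF_t = 3.400000, DF = 0.745976, PV = 2.536320
  t = 6.0000: CF_t = 3.400000, DF = 0.726365, PV = 2.469640
  t = 6.5000: CF_t = 3.400000, DF = 0.707268, PV = 2.404712
  t = 7.0000: CF_t = 3.400000, DF = 0.688674, PV = 2.341492
  t = 7.5000: CF_t = 3.400000, DF = 0.670569, PV = 2.279934
  t = 8.0000: CF_t = 3.400000, DF = 0.652939, PV = 2.219994
  t = 8.5000: CF_t = 3.400000, DF = 0.635774, PV = 2.161630
  t = 9.0000: CF_t = 3.400000, DF = 0.619059, PV = 2.104800
  t = 9.5000: CF_t = 3.400000, DF = 0.602784, PV = 2.049465
  t = 10.0000: CF_t = 103.400000, DF = 0.586937, PV = 60.689236
Price P = sum_t PV_t = 110.709053
Convexity numerator sum_t t*(t + 1/m) * CF_t / (1+y/m)^(m*t + 2):
  t = 0.5000: term = 1.569414
  t = 1.0000: term = 4.584462
  t = 1.5000: term = 8.927872
  t = 2.0000: term = 14.488595
  t = 2.5000: term = 21.161531
  t = 3.0000: term = 28.847267
  t = 3.5000: term = 37.451823
  t = 4.0000: term = 46.886411
  t = 4.5000: term = 57.067199
  t = 5.0000: term = 67.915091
  t = 5.5000: term = 79.355511
  t = 6.0000: term = 91.318194
  t = 6.5000: term = 103.736994
  t = 7.0000: term = 116.549690
  t = 7.5000: term = 129.697805
  t = 8.0000: term = 143.126432
  t = 8.5000: term = 156.784066
  t = 9.0000: term = 170.622445
  t = 9.5000: term = 184.596391
  t = 10.0000: term = 6041.712827
Convexity = (1/P) * sum = 7506.400019 / 110.709053 = 67.802946


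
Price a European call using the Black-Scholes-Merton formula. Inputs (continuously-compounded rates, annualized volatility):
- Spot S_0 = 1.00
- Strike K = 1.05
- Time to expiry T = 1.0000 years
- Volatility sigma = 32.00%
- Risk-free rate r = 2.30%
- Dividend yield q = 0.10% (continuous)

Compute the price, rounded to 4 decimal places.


d1 = (ln(S/K) + (r - q + 0.5*sigma^2) * T) / (sigma * sqrt(T)) = 0.07628074
d2 = d1 - sigma * sqrt(T) = -0.24371926
exp(-rT) = 0.97726248; exp(-qT) = 0.99900050
C = S_0 * exp(-qT) * N(d1) - K * exp(-rT) * N(d2)
N(d1) = 0.53040212; N(d2) = 0.40372413
C = 1.0000 * 0.99900050 * 0.53040212 - 1.0500 * 0.97726248 * 0.40372413 = 0.1156

Answer: Price = 0.1156


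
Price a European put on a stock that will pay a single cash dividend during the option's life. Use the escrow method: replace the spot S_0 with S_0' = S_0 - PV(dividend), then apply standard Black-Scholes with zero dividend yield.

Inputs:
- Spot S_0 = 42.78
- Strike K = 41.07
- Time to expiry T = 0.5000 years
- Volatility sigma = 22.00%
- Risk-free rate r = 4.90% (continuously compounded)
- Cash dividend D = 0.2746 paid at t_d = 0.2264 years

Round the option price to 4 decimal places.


Answer: Price = 1.5249

Derivation:
PV(D) = D * exp(-r * t_d) = 0.2746 * 0.98896771 = 0.27157053
S_0' = S_0 - PV(D) = 42.7800 - 0.27157053 = 42.50842947
d1 = (ln(S_0'/K) + (r + sigma^2/2)*T) / (sigma*sqrt(T)) = 0.45656258
d2 = d1 - sigma*sqrt(T) = 0.30099909
exp(-rT) = 0.97579769
N(-d1) = 0.32399274; N(-d2) = 0.38170760
P = K * exp(-rT) * N(-d2) - S_0' * N(-d1) = 41.0700 * 0.97579769 * 0.38170760 - 42.50842947 * 0.32399274 = 1.5249


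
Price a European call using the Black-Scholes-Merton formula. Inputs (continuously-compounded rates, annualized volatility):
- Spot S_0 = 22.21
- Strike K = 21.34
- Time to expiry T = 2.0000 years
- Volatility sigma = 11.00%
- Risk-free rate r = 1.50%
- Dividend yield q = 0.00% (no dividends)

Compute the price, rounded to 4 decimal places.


Answer: Price = 2.2128

Derivation:
d1 = (ln(S/K) + (r - q + 0.5*sigma^2) * T) / (sigma * sqrt(T)) = 0.52749775
d2 = d1 - sigma * sqrt(T) = 0.37193426
exp(-rT) = 0.97044553; exp(-qT) = 1.00000000
C = S_0 * exp(-qT) * N(d1) - K * exp(-rT) * N(d2)
N(d1) = 0.70107601; N(d2) = 0.64502910
C = 22.2100 * 1.00000000 * 0.70107601 - 21.3400 * 0.97044553 * 0.64502910 = 2.2128


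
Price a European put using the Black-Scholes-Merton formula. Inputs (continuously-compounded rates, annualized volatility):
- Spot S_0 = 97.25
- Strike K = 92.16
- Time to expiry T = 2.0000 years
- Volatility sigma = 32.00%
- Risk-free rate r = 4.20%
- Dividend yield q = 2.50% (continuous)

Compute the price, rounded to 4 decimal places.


d1 = (ln(S/K) + (r - q + 0.5*sigma^2) * T) / (sigma * sqrt(T)) = 0.42019552
d2 = d1 - sigma * sqrt(T) = -0.03235282
exp(-rT) = 0.91943126; exp(-qT) = 0.95122942
P = K * exp(-rT) * N(-d2) - S_0 * exp(-qT) * N(-d1)
N(-d1) = 0.33717131; N(-d2) = 0.51290466
P = 92.1600 * 0.91943126 * 0.51290466 - 97.2500 * 0.95122942 * 0.33717131 = 12.2701

Answer: Price = 12.2701


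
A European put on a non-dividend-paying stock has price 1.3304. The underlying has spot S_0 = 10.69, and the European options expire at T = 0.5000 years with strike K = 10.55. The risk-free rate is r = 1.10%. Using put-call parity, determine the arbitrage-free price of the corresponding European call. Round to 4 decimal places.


Put-call parity: C - P = S_0 * exp(-qT) - K * exp(-rT).
S_0 * exp(-qT) = 10.6900 * 1.00000000 = 10.69000000
K * exp(-rT) = 10.5500 * 0.99451510 = 10.49213428
C = P + S*exp(-qT) - K*exp(-rT)
C = 1.3304 + 10.69000000 - 10.49213428 = 1.5283

Answer: Call price = 1.5283


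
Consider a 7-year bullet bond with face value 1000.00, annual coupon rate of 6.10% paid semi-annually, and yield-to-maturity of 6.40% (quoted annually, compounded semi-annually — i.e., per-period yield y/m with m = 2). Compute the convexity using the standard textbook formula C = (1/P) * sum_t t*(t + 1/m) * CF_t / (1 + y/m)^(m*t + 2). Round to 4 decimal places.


Answer: Convexity = 38.0927

Derivation:
Coupon per period c = face * coupon_rate / m = 30.500000
Periods per year m = 2; per-period yield y/m = 0.032000
Number of cashflows N = 14
Cashflows (t years, CF_t, discount factor 1/(1+y/m)^(m*t), PV):
  t = 0.5000: CF_t = 30.500000, DF = 0.968992, PV = 29.554264
  t = 1.0000: CF_t = 30.500000, DF = 0.938946, PV = 28.637852
  t = 1.5000: CF_t = 30.500000, DF = 0.909831, PV = 27.749857
  t = 2.0000: CF_t = 30.500000, DF = 0.881620, PV = 26.889396
  t = 2.5000: CF_t = 30.500000, DF = 0.854283, PV = 26.055616
  t = 3.0000: CF_t = 30.500000, DF = 0.827793, PV = 25.247690
  t = 3.5000: CF_t = 30.500000, DF = 0.802125, PV = 24.464816
  t = 4.0000: CF_t = 30.500000, DF = 0.777253, PV = 23.706217
  t = 4.5000: CF_t = 30.500000, DF = 0.753152, PV = 22.971141
  t = 5.0000: CF_t = 30.500000, DF = 0.729799, PV = 22.258857
  t = 5.5000: CF_t = 30.500000, DF = 0.707169, PV = 21.568660
  t = 6.0000: CF_t = 30.500000, DF = 0.685241, PV = 20.899865
  t = 6.5000: CF_t = 30.500000, DF = 0.663994, PV = 20.251807
  t = 7.0000: CF_t = 1030.500000, DF = 0.643405, PV = 663.028557
Price P = sum_t PV_t = 983.284596
Convexity numerator sum_t t*(t + 1/m) * CF_t / (1+y/m)^(m*t + 2):
  t = 0.5000: term = 13.874928
  t = 1.0000: term = 40.334094
  t = 1.5000: term = 78.166849
  t = 2.0000: term = 126.238452
  t = 2.5000: term = 183.486122
  t = 3.0000: term = 248.915282
  t = 3.5000: term = 321.595971
  t = 4.0000: term = 400.659432
  t = 4.5000: term = 485.294855
  t = 5.0000: term = 574.746276
  t = 5.5000: term = 668.309623
  t = 6.0000: term = 765.329906
  t = 6.5000: term = 865.198537
  t = 7.0000: term = 32683.769790
Convexity = (1/P) * sum = 37455.920119 / 983.284596 = 38.092654


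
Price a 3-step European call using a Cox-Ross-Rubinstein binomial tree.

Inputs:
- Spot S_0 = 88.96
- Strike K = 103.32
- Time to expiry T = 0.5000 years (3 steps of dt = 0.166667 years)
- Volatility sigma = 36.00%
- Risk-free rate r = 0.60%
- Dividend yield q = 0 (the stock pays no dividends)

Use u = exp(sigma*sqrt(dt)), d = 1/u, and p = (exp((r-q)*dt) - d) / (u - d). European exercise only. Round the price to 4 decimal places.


dt = T/N = 0.166667
u = exp(sigma*sqrt(dt)) = 1.158319; d = 1/u = 0.863320
p = (exp((r-q)*dt) - d) / (u - d) = 0.466715
Discount per step: exp(-r*dt) = 0.999000
Stock lattice S(k, i) with i counting down-moves:
  k=0: S(0,0) = 88.9600
  k=1: S(1,0) = 103.0440; S(1,1) = 76.8010
  k=2: S(2,0) = 119.3578; S(2,1) = 88.9600; S(2,2) = 66.3039
  k=3: S(3,0) = 138.2543; S(3,1) = 103.0440; S(3,2) = 76.8010; S(3,3) = 57.2415
Terminal payoffs V(N, i) = max(S_T - K, 0):
  V(3,0) = 34.934333; V(3,1) = 0.000000; V(3,2) = 0.000000; V(3,3) = 0.000000
Backward induction: V(k, i) = exp(-r*dt) * [p * V(k+1, i) + (1-p) * V(k+1, i+1)].
  V(2,0) = exp(-r*dt) * [p*34.934333 + (1-p)*0.000000] = 16.288088
  V(2,1) = exp(-r*dt) * [p*0.000000 + (1-p)*0.000000] = 0.000000
  V(2,2) = exp(-r*dt) * [p*0.000000 + (1-p)*0.000000] = 0.000000
  V(1,0) = exp(-r*dt) * [p*16.288088 + (1-p)*0.000000] = 7.594300
  V(1,1) = exp(-r*dt) * [p*0.000000 + (1-p)*0.000000] = 0.000000
  V(0,0) = exp(-r*dt) * [p*7.594300 + (1-p)*0.000000] = 3.540833

Answer: Price = V(0,0) = 3.5408


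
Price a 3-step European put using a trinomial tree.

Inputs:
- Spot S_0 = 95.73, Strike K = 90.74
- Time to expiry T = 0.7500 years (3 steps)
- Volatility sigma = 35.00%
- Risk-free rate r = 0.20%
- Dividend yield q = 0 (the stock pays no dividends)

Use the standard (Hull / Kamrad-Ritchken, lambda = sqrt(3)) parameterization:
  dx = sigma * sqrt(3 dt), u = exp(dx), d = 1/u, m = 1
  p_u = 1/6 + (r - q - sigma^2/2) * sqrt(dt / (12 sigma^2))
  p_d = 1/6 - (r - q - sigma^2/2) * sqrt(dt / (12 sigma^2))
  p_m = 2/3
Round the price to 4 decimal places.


dt = T/N = 0.250000; dx = sigma*sqrt(3*dt) = 0.303109
u = exp(dx) = 1.354062; d = 1/u = 0.738519
p_u = 0.142232, p_m = 0.666667, p_d = 0.191101
Discount per step: exp(-r*dt) = 0.999500
Stock lattice S(k, j) with j the centered position index:
  k=0: S(0,+0) = 95.7300
  k=1: S(1,-1) = 70.6984; S(1,+0) = 95.7300; S(1,+1) = 129.6243
  k=2: S(2,-2) = 52.2121; S(2,-1) = 70.6984; S(2,+0) = 95.7300; S(2,+1) = 129.6243; S(2,+2) = 175.5194
  k=3: S(3,-3) = 38.5596; S(3,-2) = 52.2121; S(3,-1) = 70.6984; S(3,+0) = 95.7300; S(3,+1) = 129.6243; S(3,+2) = 175.5194; S(3,+3) = 237.6641
Terminal payoffs V(N, j) = max(K - S_T, 0):
  V(3,-3) = 52.180402; V(3,-2) = 38.527917; V(3,-1) = 20.041607; V(3,+0) = 0.000000; V(3,+1) = 0.000000; V(3,+2) = 0.000000; V(3,+3) = 0.000000
Backward induction: V(k, j) = exp(-r*dt) * [p_u * V(k+1, j+1) + p_m * V(k+1, j) + p_d * V(k+1, j-1)]
  V(2,-2) = exp(-r*dt) * [p_u*20.041607 + p_m*38.527917 + p_d*52.180402] = 38.488319
  V(2,-1) = exp(-r*dt) * [p_u*0.000000 + p_m*20.041607 + p_d*38.527917] = 20.713434
  V(2,+0) = exp(-r*dt) * [p_u*0.000000 + p_m*0.000000 + p_d*20.041607] = 3.828056
  V(2,+1) = exp(-r*dt) * [p_u*0.000000 + p_m*0.000000 + p_d*0.000000] = 0.000000
  V(2,+2) = exp(-r*dt) * [p_u*0.000000 + p_m*0.000000 + p_d*0.000000] = 0.000000
  V(1,-1) = exp(-r*dt) * [p_u*3.828056 + p_m*20.713434 + p_d*38.488319] = 21.697732
  V(1,+0) = exp(-r*dt) * [p_u*0.000000 + p_m*3.828056 + p_d*20.713434] = 6.507140
  V(1,+1) = exp(-r*dt) * [p_u*0.000000 + p_m*0.000000 + p_d*3.828056] = 0.731179
  V(0,+0) = exp(-r*dt) * [p_u*0.731179 + p_m*6.507140 + p_d*21.697732] = 8.584255

Answer: Price = V(0,0) = 8.5843


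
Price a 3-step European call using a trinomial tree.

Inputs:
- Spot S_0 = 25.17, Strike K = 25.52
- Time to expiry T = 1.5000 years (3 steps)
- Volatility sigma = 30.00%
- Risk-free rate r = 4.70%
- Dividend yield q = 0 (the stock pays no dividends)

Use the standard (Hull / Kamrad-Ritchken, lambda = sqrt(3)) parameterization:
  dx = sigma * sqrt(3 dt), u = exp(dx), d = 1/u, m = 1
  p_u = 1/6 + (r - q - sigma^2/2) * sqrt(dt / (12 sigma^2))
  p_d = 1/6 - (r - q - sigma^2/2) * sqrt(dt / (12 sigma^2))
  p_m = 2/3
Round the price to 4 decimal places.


dt = T/N = 0.500000; dx = sigma*sqrt(3*dt) = 0.367423
u = exp(dx) = 1.444009; d = 1/u = 0.692516
p_u = 0.168027, p_m = 0.666667, p_d = 0.165306
Discount per step: exp(-r*dt) = 0.976774
Stock lattice S(k, j) with j the centered position index:
  k=0: S(0,+0) = 25.1700
  k=1: S(1,-1) = 17.4306; S(1,+0) = 25.1700; S(1,+1) = 36.3457
  k=2: S(2,-2) = 12.0710; S(2,-1) = 17.4306; S(2,+0) = 25.1700; S(2,+1) = 36.3457; S(2,+2) = 52.4835
  k=3: S(3,-3) = 8.3594; S(3,-2) = 12.0710; S(3,-1) = 17.4306; S(3,+0) = 25.1700; S(3,+1) = 36.3457; S(3,+2) = 52.4835; S(3,+3) = 75.7867
Terminal payoffs V(N, j) = max(S_T - K, 0):
  V(3,-3) = 0.000000; V(3,-2) = 0.000000; V(3,-1) = 0.000000; V(3,+0) = 0.000000; V(3,+1) = 10.825713; V(3,+2) = 26.963547; V(3,+3) = 50.266729
Backward induction: V(k, j) = exp(-r*dt) * [p_u * V(k+1, j+1) + p_m * V(k+1, j) + p_d * V(k+1, j-1)]
  V(2,-2) = exp(-r*dt) * [p_u*0.000000 + p_m*0.000000 + p_d*0.000000] = 0.000000
  V(2,-1) = exp(-r*dt) * [p_u*0.000000 + p_m*0.000000 + p_d*0.000000] = 0.000000
  V(2,+0) = exp(-r*dt) * [p_u*10.825713 + p_m*0.000000 + p_d*0.000000] = 1.776769
  V(2,+1) = exp(-r*dt) * [p_u*26.963547 + p_m*10.825713 + p_d*0.000000] = 11.474906
  V(2,+2) = exp(-r*dt) * [p_u*50.266729 + p_m*26.963547 + p_d*10.825713] = 27.556204
  V(1,-1) = exp(-r*dt) * [p_u*1.776769 + p_m*0.000000 + p_d*0.000000] = 0.291612
  V(1,+0) = exp(-r*dt) * [p_u*11.474906 + p_m*1.776769 + p_d*0.000000] = 3.040319
  V(1,+1) = exp(-r*dt) * [p_u*27.556204 + p_m*11.474906 + p_d*1.776769] = 12.281807
  V(0,+0) = exp(-r*dt) * [p_u*12.281807 + p_m*3.040319 + p_d*0.291612] = 4.042638

Answer: Price = V(0,0) = 4.0426


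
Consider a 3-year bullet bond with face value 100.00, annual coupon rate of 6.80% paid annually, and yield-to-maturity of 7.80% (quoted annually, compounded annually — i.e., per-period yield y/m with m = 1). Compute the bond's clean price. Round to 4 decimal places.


Coupon per period c = face * coupon_rate / m = 6.800000
Periods per year m = 1; per-period yield y/m = 0.078000
Number of cashflows N = 3
Cashflows (t years, CF_t, discount factor 1/(1+y/m)^(m*t), PV):
  t = 1.0000: CF_t = 6.800000, DF = 0.927644, PV = 6.307978
  t = 2.0000: CF_t = 6.800000, DF = 0.860523, PV = 5.851556
  t = 3.0000: CF_t = 106.800000, DF = 0.798259, PV = 85.254040
Price P = sum_t PV_t = 97.413574

Answer: Price = 97.4136


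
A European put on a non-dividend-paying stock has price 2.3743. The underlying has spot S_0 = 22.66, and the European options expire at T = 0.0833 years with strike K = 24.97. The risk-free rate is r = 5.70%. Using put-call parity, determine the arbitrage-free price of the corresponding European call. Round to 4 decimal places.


Answer: Call price = 0.1826

Derivation:
Put-call parity: C - P = S_0 * exp(-qT) - K * exp(-rT).
S_0 * exp(-qT) = 22.6600 * 1.00000000 = 22.66000000
K * exp(-rT) = 24.9700 * 0.99526315 = 24.85172097
C = P + S*exp(-qT) - K*exp(-rT)
C = 2.3743 + 22.66000000 - 24.85172097 = 0.1826


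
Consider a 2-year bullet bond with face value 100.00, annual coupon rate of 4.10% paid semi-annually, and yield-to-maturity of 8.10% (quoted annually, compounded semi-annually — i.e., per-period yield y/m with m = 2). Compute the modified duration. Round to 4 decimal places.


Coupon per period c = face * coupon_rate / m = 2.050000
Periods per year m = 2; per-period yield y/m = 0.040500
Number of cashflows N = 4
Cashflows (t years, CF_t, discount factor 1/(1+y/m)^(m*t), PV):
  t = 0.5000: CF_t = 2.050000, DF = 0.961076, PV = 1.970207
  t = 1.0000: CF_t = 2.050000, DF = 0.923668, PV = 1.893519
  t = 1.5000: CF_t = 2.050000, DF = 0.887715, PV = 1.819817
  t = 2.0000: CF_t = 102.050000, DF = 0.853162, PV = 87.065214
Price P = sum_t PV_t = 92.748756
First compute Macaulay numerator sum_t t * PV_t:
  t * PV_t at t = 0.5000: 0.985103
  t * PV_t at t = 1.0000: 1.893519
  t * PV_t at t = 1.5000: 2.729725
  t * PV_t at t = 2.0000: 174.130428
Macaulay duration D = 179.738775 / 92.748756 = 1.937910
Modified duration = D / (1 + y/m) = 1.937910 / (1 + 0.040500) = 1.862480

Answer: Modified duration = 1.8625


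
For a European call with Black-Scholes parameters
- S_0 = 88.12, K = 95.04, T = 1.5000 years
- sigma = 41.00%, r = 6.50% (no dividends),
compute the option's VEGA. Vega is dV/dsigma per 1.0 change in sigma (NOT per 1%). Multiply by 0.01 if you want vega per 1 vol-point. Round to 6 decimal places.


d1 = 0.2946888832; d2 = -0.2074565141
phi(d1) = 0.3819905908; exp(-qT) = 1.0000000000; exp(-rT) = 0.9071023416
Vega = S * exp(-qT) * phi(d1) * sqrt(T) = 88.1200 * 1.0000000000 * 0.3819905908 * 1.2247448714 = 41.226150

Answer: Vega = 41.226150


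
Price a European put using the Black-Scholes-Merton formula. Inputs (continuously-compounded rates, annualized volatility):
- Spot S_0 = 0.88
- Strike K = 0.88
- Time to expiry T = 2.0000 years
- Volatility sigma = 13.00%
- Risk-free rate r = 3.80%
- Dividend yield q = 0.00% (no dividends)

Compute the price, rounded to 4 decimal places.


Answer: Price = 0.0351

Derivation:
d1 = (ln(S/K) + (r - q + 0.5*sigma^2) * T) / (sigma * sqrt(T)) = 0.50530938
d2 = d1 - sigma * sqrt(T) = 0.32146162
exp(-rT) = 0.92681621; exp(-qT) = 1.00000000
P = K * exp(-rT) * N(-d2) - S_0 * exp(-qT) * N(-d1)
N(-d1) = 0.30667078; N(-d2) = 0.37393030
P = 0.8800 * 0.92681621 * 0.37393030 - 0.8800 * 1.00000000 * 0.30667078 = 0.0351


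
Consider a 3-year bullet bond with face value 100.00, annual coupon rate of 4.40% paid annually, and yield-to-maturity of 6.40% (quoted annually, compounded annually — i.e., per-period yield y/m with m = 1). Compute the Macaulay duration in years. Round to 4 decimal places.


Answer: Macaulay duration = 2.8716 years

Derivation:
Coupon per period c = face * coupon_rate / m = 4.400000
Periods per year m = 1; per-period yield y/m = 0.064000
Number of cashflows N = 3
Cashflows (t years, CF_t, discount factor 1/(1+y/m)^(m*t), PV):
  t = 1.0000: CF_t = 4.400000, DF = 0.939850, PV = 4.135338
  t = 2.0000: CF_t = 4.400000, DF = 0.883317, PV = 3.886596
  t = 3.0000: CF_t = 104.400000, DF = 0.830185, PV = 86.671361
Price P = sum_t PV_t = 94.693295
Macaulay numerator sum_t t * PV_t:
  t * PV_t at t = 1.0000: 4.135338
  t * PV_t at t = 2.0000: 7.773192
  t * PV_t at t = 3.0000: 260.014082
Macaulay duration D = (sum_t t * PV_t) / P = 271.922613 / 94.693295 = 2.871614


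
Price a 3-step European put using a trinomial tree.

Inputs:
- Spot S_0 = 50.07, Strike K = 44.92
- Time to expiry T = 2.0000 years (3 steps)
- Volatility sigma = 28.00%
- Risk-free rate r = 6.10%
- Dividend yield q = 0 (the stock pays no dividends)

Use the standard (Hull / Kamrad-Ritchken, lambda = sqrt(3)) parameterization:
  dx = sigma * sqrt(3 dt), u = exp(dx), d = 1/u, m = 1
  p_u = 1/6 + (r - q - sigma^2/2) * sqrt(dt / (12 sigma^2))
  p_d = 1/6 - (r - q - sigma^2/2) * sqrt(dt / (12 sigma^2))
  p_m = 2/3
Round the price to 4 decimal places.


dt = T/N = 0.666667; dx = sigma*sqrt(3*dt) = 0.395980
u = exp(dx) = 1.485839; d = 1/u = 0.673020
p_u = 0.185018, p_m = 0.666667, p_d = 0.148316
Discount per step: exp(-r*dt) = 0.960149
Stock lattice S(k, j) with j the centered position index:
  k=0: S(0,+0) = 50.0700
  k=1: S(1,-1) = 33.6981; S(1,+0) = 50.0700; S(1,+1) = 74.3960
  k=2: S(2,-2) = 22.6795; S(2,-1) = 33.6981; S(2,+0) = 50.0700; S(2,+1) = 74.3960; S(2,+2) = 110.5405
  k=3: S(3,-3) = 15.2638; S(3,-2) = 22.6795; S(3,-1) = 33.6981; S(3,+0) = 50.0700; S(3,+1) = 74.3960; S(3,+2) = 110.5405; S(3,+3) = 164.2454
Terminal payoffs V(N, j) = max(K - S_T, 0):
  V(3,-3) = 29.656221; V(3,-2) = 22.240477; V(3,-1) = 11.221874; V(3,+0) = 0.000000; V(3,+1) = 0.000000; V(3,+2) = 0.000000; V(3,+3) = 0.000000
Backward induction: V(k, j) = exp(-r*dt) * [p_u * V(k+1, j+1) + p_m * V(k+1, j) + p_d * V(k+1, j-1)]
  V(2,-2) = exp(-r*dt) * [p_u*11.221874 + p_m*22.240477 + p_d*29.656221] = 20.452818
  V(2,-1) = exp(-r*dt) * [p_u*0.000000 + p_m*11.221874 + p_d*22.240477] = 10.350271
  V(2,+0) = exp(-r*dt) * [p_u*0.000000 + p_m*0.000000 + p_d*11.221874] = 1.598052
  V(2,+1) = exp(-r*dt) * [p_u*0.000000 + p_m*0.000000 + p_d*0.000000] = 0.000000
  V(2,+2) = exp(-r*dt) * [p_u*0.000000 + p_m*0.000000 + p_d*0.000000] = 0.000000
  V(1,-1) = exp(-r*dt) * [p_u*1.598052 + p_m*10.350271 + p_d*20.452818] = 9.821673
  V(1,+0) = exp(-r*dt) * [p_u*0.000000 + p_m*1.598052 + p_d*10.350271] = 2.496843
  V(1,+1) = exp(-r*dt) * [p_u*0.000000 + p_m*0.000000 + p_d*1.598052] = 0.227571
  V(0,+0) = exp(-r*dt) * [p_u*0.227571 + p_m*2.496843 + p_d*9.821673] = 3.037310

Answer: Price = V(0,0) = 3.0373


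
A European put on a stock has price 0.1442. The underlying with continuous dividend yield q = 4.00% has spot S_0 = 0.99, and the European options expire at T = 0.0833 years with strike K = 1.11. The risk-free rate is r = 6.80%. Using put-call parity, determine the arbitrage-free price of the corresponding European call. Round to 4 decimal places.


Put-call parity: C - P = S_0 * exp(-qT) - K * exp(-rT).
S_0 * exp(-qT) = 0.9900 * 0.99667354 = 0.98670681
K * exp(-rT) = 1.1100 * 0.99435161 = 1.10373029
C = P + S*exp(-qT) - K*exp(-rT)
C = 0.1442 + 0.98670681 - 1.10373029 = 0.0272

Answer: Call price = 0.0272


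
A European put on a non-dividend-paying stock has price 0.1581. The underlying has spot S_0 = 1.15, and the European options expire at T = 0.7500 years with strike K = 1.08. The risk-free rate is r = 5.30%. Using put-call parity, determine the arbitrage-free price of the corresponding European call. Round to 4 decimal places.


Put-call parity: C - P = S_0 * exp(-qT) - K * exp(-rT).
S_0 * exp(-qT) = 1.1500 * 1.00000000 = 1.15000000
K * exp(-rT) = 1.0800 * 0.96102967 = 1.03791204
C = P + S*exp(-qT) - K*exp(-rT)
C = 0.1581 + 1.15000000 - 1.03791204 = 0.2702

Answer: Call price = 0.2702


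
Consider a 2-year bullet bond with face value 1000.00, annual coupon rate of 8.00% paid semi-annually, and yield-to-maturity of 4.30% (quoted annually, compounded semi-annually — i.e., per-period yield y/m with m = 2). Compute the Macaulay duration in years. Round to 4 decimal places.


Coupon per period c = face * coupon_rate / m = 40.000000
Periods per year m = 2; per-period yield y/m = 0.021500
Number of cashflows N = 4
Cashflows (t years, CF_t, discount factor 1/(1+y/m)^(m*t), PV):
  t = 0.5000: CF_t = 40.000000, DF = 0.978953, PV = 39.158101
  t = 1.0000: CF_t = 40.000000, DF = 0.958348, PV = 38.333922
  t = 1.5000: CF_t = 40.000000, DF = 0.938177, PV = 37.527089
  t = 2.0000: CF_t = 1040.000000, DF = 0.918431, PV = 955.168200
Price P = sum_t PV_t = 1070.187312
Macaulay numerator sum_t t * PV_t:
  t * PV_t at t = 0.5000: 19.579050
  t * PV_t at t = 1.0000: 38.333922
  t * PV_t at t = 1.5000: 56.290634
  t * PV_t at t = 2.0000: 1910.336401
Macaulay duration D = (sum_t t * PV_t) / P = 2024.540006 / 1070.187312 = 1.891762

Answer: Macaulay duration = 1.8918 years


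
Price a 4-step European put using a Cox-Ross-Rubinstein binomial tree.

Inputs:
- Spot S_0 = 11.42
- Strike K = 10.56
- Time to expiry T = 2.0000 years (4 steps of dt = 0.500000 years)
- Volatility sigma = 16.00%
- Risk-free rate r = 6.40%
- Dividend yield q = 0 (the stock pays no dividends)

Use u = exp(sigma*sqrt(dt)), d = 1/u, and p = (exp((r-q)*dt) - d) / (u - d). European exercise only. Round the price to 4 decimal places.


Answer: Price = V(0,0) = 0.2429

Derivation:
dt = T/N = 0.500000
u = exp(sigma*sqrt(dt)) = 1.119785; d = 1/u = 0.893028
p = (exp((r-q)*dt) - d) / (u - d) = 0.615148
Discount per step: exp(-r*dt) = 0.968507
Stock lattice S(k, i) with i counting down-moves:
  k=0: S(0,0) = 11.4200
  k=1: S(1,0) = 12.7879; S(1,1) = 10.1984
  k=2: S(2,0) = 14.3198; S(2,1) = 11.4200; S(2,2) = 9.1074
  k=3: S(3,0) = 16.0351; S(3,1) = 12.7879; S(3,2) = 10.1984; S(3,3) = 8.1332
  k=4: S(4,0) = 17.9558; S(4,1) = 14.3198; S(4,2) = 11.4200; S(4,3) = 9.1074; S(4,4) = 7.2632
Terminal payoffs V(N, i) = max(K - S_T, 0):
  V(4,0) = 0.000000; V(4,1) = 0.000000; V(4,2) = 0.000000; V(4,3) = 1.452557; V(4,4) = 3.296819
Backward induction: V(k, i) = exp(-r*dt) * [p * V(k+1, i) + (1-p) * V(k+1, i+1)].
  V(3,0) = exp(-r*dt) * [p*0.000000 + (1-p)*0.000000] = 0.000000
  V(3,1) = exp(-r*dt) * [p*0.000000 + (1-p)*0.000000] = 0.000000
  V(3,2) = exp(-r*dt) * [p*0.000000 + (1-p)*1.452557] = 0.541414
  V(3,3) = exp(-r*dt) * [p*1.452557 + (1-p)*3.296819] = 2.094225
  V(2,0) = exp(-r*dt) * [p*0.000000 + (1-p)*0.000000] = 0.000000
  V(2,1) = exp(-r*dt) * [p*0.000000 + (1-p)*0.541414] = 0.201802
  V(2,2) = exp(-r*dt) * [p*0.541414 + (1-p)*2.094225] = 1.103145
  V(1,0) = exp(-r*dt) * [p*0.000000 + (1-p)*0.201802] = 0.075218
  V(1,1) = exp(-r*dt) * [p*0.201802 + (1-p)*1.103145] = 0.531405
  V(0,0) = exp(-r*dt) * [p*0.075218 + (1-p)*0.531405] = 0.242885


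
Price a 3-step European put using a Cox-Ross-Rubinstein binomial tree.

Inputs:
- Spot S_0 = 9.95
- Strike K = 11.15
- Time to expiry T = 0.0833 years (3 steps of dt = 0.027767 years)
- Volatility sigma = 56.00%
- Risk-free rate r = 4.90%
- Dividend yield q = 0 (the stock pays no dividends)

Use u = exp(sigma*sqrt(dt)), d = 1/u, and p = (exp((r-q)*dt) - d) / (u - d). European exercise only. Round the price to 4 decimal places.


dt = T/N = 0.027767
u = exp(sigma*sqrt(dt)) = 1.097807; d = 1/u = 0.910907
p = (exp((r-q)*dt) - d) / (u - d) = 0.483973
Discount per step: exp(-r*dt) = 0.998640
Stock lattice S(k, i) with i counting down-moves:
  k=0: S(0,0) = 9.9500
  k=1: S(1,0) = 10.9232; S(1,1) = 9.0635
  k=2: S(2,0) = 11.9915; S(2,1) = 9.9500; S(2,2) = 8.2560
  k=3: S(3,0) = 13.1644; S(3,1) = 10.9232; S(3,2) = 9.0635; S(3,3) = 7.5205
Terminal payoffs V(N, i) = max(K - S_T, 0):
  V(3,0) = 0.000000; V(3,1) = 0.226819; V(3,2) = 2.086477; V(3,3) = 3.629531
Backward induction: V(k, i) = exp(-r*dt) * [p * V(k+1, i) + (1-p) * V(k+1, i+1)].
  V(2,0) = exp(-r*dt) * [p*0.000000 + (1-p)*0.226819] = 0.116886
  V(2,1) = exp(-r*dt) * [p*0.226819 + (1-p)*2.086477] = 1.184840
  V(2,2) = exp(-r*dt) * [p*2.086477 + (1-p)*3.629531] = 2.878815
  V(1,0) = exp(-r*dt) * [p*0.116886 + (1-p)*1.184840] = 0.667071
  V(1,1) = exp(-r*dt) * [p*1.184840 + (1-p)*2.878815] = 2.056178
  V(0,0) = exp(-r*dt) * [p*0.667071 + (1-p)*2.056178] = 1.382006

Answer: Price = V(0,0) = 1.3820


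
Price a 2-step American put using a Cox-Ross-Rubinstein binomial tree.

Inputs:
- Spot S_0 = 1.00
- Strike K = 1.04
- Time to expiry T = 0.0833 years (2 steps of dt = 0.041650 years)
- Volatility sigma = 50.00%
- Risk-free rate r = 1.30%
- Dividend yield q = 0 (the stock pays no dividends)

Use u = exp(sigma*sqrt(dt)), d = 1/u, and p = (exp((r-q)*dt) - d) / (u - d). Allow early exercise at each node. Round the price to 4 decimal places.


dt = T/N = 0.041650
u = exp(sigma*sqrt(dt)) = 1.107430; d = 1/u = 0.902992
p = (exp((r-q)*dt) - d) / (u - d) = 0.477161
Discount per step: exp(-r*dt) = 0.999459
Stock lattice S(k, i) with i counting down-moves:
  k=0: S(0,0) = 1.0000
  k=1: S(1,0) = 1.1074; S(1,1) = 0.9030
  k=2: S(2,0) = 1.2264; S(2,1) = 1.0000; S(2,2) = 0.8154
Terminal payoffs V(N, i) = max(K - S_T, 0):
  V(2,0) = 0.000000; V(2,1) = 0.040000; V(2,2) = 0.224606
Backward induction: V(k, i) = exp(-r*dt) * [p * V(k+1, i) + (1-p) * V(k+1, i+1)]; then take max(V_cont, immediate exercise) for American.
  V(1,0) = exp(-r*dt) * [p*0.000000 + (1-p)*0.040000] = 0.020902; exercise = 0.000000; V(1,0) = max -> 0.020902
  V(1,1) = exp(-r*dt) * [p*0.040000 + (1-p)*0.224606] = 0.136445; exercise = 0.137008; V(1,1) = max -> 0.137008
  V(0,0) = exp(-r*dt) * [p*0.020902 + (1-p)*0.137008] = 0.081563; exercise = 0.040000; V(0,0) = max -> 0.081563

Answer: Price = V(0,0) = 0.0816


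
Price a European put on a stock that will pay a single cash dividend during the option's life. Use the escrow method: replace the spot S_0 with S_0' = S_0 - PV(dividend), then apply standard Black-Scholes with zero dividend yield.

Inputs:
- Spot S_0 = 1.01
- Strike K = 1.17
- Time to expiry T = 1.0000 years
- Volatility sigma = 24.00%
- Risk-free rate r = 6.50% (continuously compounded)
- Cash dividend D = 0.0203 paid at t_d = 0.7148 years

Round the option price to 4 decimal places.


Answer: Price = 0.1613

Derivation:
PV(D) = D * exp(-r * t_d) = 0.0203 * 0.95460083 = 0.01937840
S_0' = S_0 - PV(D) = 1.0100 - 0.01937840 = 0.99062160
d1 = (ln(S_0'/K) + (r + sigma^2/2)*T) / (sigma*sqrt(T)) = -0.30261000
d2 = d1 - sigma*sqrt(T) = -0.54261000
exp(-rT) = 0.93706746
N(-d1) = 0.61890645; N(-d2) = 0.70630082
P = K * exp(-rT) * N(-d2) - S_0' * N(-d1) = 1.1700 * 0.93706746 * 0.70630082 - 0.99062160 * 0.61890645 = 0.1613


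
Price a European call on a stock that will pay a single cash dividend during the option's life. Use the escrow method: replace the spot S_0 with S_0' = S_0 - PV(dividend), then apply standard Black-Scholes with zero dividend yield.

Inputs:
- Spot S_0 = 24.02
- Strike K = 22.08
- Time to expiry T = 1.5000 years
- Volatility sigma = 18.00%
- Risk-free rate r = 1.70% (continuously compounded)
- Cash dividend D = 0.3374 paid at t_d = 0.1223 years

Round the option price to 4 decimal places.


PV(D) = D * exp(-r * t_d) = 0.3374 * 0.99792306 = 0.33669924
S_0' = S_0 - PV(D) = 24.0200 - 0.33669924 = 23.68330076
d1 = (ln(S_0'/K) + (r + sigma^2/2)*T) / (sigma*sqrt(T)) = 0.54386823
d2 = d1 - sigma*sqrt(T) = 0.32341416
exp(-rT) = 0.97482238
N(d1) = 0.70673392; N(d2) = 0.62680919
C = S_0' * N(d1) - K * exp(-rT) * N(d2) = 23.68330076 * 0.70673392 - 22.0800 * 0.97482238 * 0.62680919 = 3.2463

Answer: Price = 3.2463


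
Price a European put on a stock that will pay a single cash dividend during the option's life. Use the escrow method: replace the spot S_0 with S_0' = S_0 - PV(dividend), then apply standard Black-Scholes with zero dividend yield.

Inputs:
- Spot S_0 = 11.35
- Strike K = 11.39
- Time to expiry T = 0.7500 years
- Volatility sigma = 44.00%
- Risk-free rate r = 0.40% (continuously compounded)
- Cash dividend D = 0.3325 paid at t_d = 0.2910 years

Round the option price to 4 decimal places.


Answer: Price = 1.8646

Derivation:
PV(D) = D * exp(-r * t_d) = 0.3325 * 0.99883668 = 0.33211320
S_0' = S_0 - PV(D) = 11.3500 - 0.33211320 = 11.01788680
d1 = (ln(S_0'/K) + (r + sigma^2/2)*T) / (sigma*sqrt(T)) = 0.11122980
d2 = d1 - sigma*sqrt(T) = -0.26982137
exp(-rT) = 0.99700450
N(-d1) = 0.45571706; N(-d2) = 0.60635116
P = K * exp(-rT) * N(-d2) - S_0' * N(-d1) = 11.3900 * 0.99700450 * 0.60635116 - 11.01788680 * 0.45571706 = 1.8646


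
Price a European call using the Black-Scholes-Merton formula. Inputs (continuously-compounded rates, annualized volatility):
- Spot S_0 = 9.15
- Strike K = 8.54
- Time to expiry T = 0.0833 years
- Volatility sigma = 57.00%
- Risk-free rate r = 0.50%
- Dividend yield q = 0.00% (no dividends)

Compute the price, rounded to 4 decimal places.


Answer: Price = 0.9372

Derivation:
d1 = (ln(S/K) + (r - q + 0.5*sigma^2) * T) / (sigma * sqrt(T)) = 0.50416687
d2 = d1 - sigma * sqrt(T) = 0.33965495
exp(-rT) = 0.99958359; exp(-qT) = 1.00000000
C = S_0 * exp(-qT) * N(d1) - K * exp(-rT) * N(d2)
N(d1) = 0.69292794; N(d2) = 0.63294181
C = 9.1500 * 1.00000000 * 0.69292794 - 8.5400 * 0.99958359 * 0.63294181 = 0.9372


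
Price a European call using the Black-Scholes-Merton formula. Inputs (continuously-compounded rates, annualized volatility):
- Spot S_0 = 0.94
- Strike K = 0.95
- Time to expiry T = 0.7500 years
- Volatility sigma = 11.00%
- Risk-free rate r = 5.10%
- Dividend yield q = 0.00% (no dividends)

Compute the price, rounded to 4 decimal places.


d1 = (ln(S/K) + (r - q + 0.5*sigma^2) * T) / (sigma * sqrt(T)) = 0.33806893
d2 = d1 - sigma * sqrt(T) = 0.24280613
exp(-rT) = 0.96247229; exp(-qT) = 1.00000000
C = S_0 * exp(-qT) * N(d1) - K * exp(-rT) * N(d2)
N(d1) = 0.63234438; N(d2) = 0.59592221
C = 0.9400 * 1.00000000 * 0.63234438 - 0.9500 * 0.96247229 * 0.59592221 = 0.0495

Answer: Price = 0.0495


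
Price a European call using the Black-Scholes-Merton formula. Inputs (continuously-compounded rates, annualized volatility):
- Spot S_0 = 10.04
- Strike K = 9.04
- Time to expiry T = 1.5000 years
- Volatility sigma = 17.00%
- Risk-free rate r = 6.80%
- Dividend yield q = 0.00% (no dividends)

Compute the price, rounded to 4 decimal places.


Answer: Price = 2.0350

Derivation:
d1 = (ln(S/K) + (r - q + 0.5*sigma^2) * T) / (sigma * sqrt(T)) = 1.09791385
d2 = d1 - sigma * sqrt(T) = 0.88970722
exp(-rT) = 0.90302955; exp(-qT) = 1.00000000
C = S_0 * exp(-qT) * N(d1) - K * exp(-rT) * N(d2)
N(d1) = 0.86387894; N(d2) = 0.81318844
C = 10.0400 * 1.00000000 * 0.86387894 - 9.0400 * 0.90302955 * 0.81318844 = 2.0350


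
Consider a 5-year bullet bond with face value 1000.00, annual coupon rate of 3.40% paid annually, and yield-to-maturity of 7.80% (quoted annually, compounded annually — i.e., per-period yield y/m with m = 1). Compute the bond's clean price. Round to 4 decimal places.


Answer: Price = 823.3908

Derivation:
Coupon per period c = face * coupon_rate / m = 34.000000
Periods per year m = 1; per-period yield y/m = 0.078000
Number of cashflows N = 5
Cashflows (t years, CF_t, discount factor 1/(1+y/m)^(m*t), PV):
  t = 1.0000: CF_t = 34.000000, DF = 0.927644, PV = 31.539889
  t = 2.0000: CF_t = 34.000000, DF = 0.860523, PV = 29.257782
  t = 3.0000: CF_t = 34.000000, DF = 0.798259, PV = 27.140799
  t = 4.0000: CF_t = 34.000000, DF = 0.740500, PV = 25.176994
  t = 5.0000: CF_t = 1034.000000, DF = 0.686920, PV = 710.275336
Price P = sum_t PV_t = 823.390800


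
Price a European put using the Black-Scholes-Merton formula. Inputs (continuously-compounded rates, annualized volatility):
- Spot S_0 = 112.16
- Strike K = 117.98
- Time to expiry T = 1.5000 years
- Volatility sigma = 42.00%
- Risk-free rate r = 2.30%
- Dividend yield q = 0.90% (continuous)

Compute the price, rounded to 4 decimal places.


d1 = (ln(S/K) + (r - q + 0.5*sigma^2) * T) / (sigma * sqrt(T)) = 0.19967483
d2 = d1 - sigma * sqrt(T) = -0.31471801
exp(-rT) = 0.96608834; exp(-qT) = 0.98659072
P = K * exp(-rT) * N(-d2) - S_0 * exp(-qT) * N(-d1)
N(-d1) = 0.42086745; N(-d2) = 0.62351212
P = 117.9800 * 0.96608834 * 0.62351212 - 112.1600 * 0.98659072 * 0.42086745 = 24.4958

Answer: Price = 24.4958


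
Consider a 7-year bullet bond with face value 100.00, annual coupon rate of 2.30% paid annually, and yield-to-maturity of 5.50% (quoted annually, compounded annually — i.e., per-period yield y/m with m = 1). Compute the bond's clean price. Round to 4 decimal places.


Answer: Price = 81.8145

Derivation:
Coupon per period c = face * coupon_rate / m = 2.300000
Periods per year m = 1; per-period yield y/m = 0.055000
Number of cashflows N = 7
Cashflows (t years, CF_t, discount factor 1/(1+y/m)^(m*t), PV):
  t = 1.0000: CF_t = 2.300000, DF = 0.947867, PV = 2.180095
  t = 2.0000: CF_t = 2.300000, DF = 0.898452, PV = 2.066441
  t = 3.0000: CF_t = 2.300000, DF = 0.851614, PV = 1.958711
  t = 4.0000: CF_t = 2.300000, DF = 0.807217, PV = 1.856599
  t = 5.0000: CF_t = 2.300000, DF = 0.765134, PV = 1.759809
  t = 6.0000: CF_t = 2.300000, DF = 0.725246, PV = 1.668065
  t = 7.0000: CF_t = 102.300000, DF = 0.687437, PV = 70.324786
Price P = sum_t PV_t = 81.814505


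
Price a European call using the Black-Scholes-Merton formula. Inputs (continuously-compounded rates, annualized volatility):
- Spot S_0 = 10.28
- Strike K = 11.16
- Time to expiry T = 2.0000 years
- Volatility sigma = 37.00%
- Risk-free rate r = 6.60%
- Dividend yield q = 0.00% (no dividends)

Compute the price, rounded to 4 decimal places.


d1 = (ln(S/K) + (r - q + 0.5*sigma^2) * T) / (sigma * sqrt(T)) = 0.35692515
d2 = d1 - sigma * sqrt(T) = -0.16633387
exp(-rT) = 0.87634100; exp(-qT) = 1.00000000
C = S_0 * exp(-qT) * N(d1) - K * exp(-rT) * N(d2)
N(d1) = 0.63942608; N(d2) = 0.43394711
C = 10.2800 * 1.00000000 * 0.63942608 - 11.1600 * 0.87634100 * 0.43394711 = 2.3293

Answer: Price = 2.3293


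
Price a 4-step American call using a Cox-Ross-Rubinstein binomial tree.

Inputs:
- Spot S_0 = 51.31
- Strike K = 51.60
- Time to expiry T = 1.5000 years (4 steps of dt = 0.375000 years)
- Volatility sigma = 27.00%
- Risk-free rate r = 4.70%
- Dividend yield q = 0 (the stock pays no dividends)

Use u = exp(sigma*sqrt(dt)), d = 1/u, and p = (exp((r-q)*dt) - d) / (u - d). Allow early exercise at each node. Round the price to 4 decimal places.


Answer: Price = V(0,0) = 7.9129

Derivation:
dt = T/N = 0.375000
u = exp(sigma*sqrt(dt)) = 1.179795; d = 1/u = 0.847605
p = (exp((r-q)*dt) - d) / (u - d) = 0.512286
Discount per step: exp(-r*dt) = 0.982529
Stock lattice S(k, i) with i counting down-moves:
  k=0: S(0,0) = 51.3100
  k=1: S(1,0) = 60.5353; S(1,1) = 43.4906
  k=2: S(2,0) = 71.4192; S(2,1) = 51.3100; S(2,2) = 36.8629
  k=3: S(3,0) = 84.2600; S(3,1) = 60.5353; S(3,2) = 43.4906; S(3,3) = 31.2451
  k=4: S(4,0) = 99.4095; S(4,1) = 71.4192; S(4,2) = 51.3100; S(4,3) = 36.8629; S(4,4) = 26.4835
Terminal payoffs V(N, i) = max(S_T - K, 0):
  V(4,0) = 47.809521; V(4,1) = 19.819203; V(4,2) = 0.000000; V(4,3) = 0.000000; V(4,4) = 0.000000
Backward induction: V(k, i) = exp(-r*dt) * [p * V(k+1, i) + (1-p) * V(k+1, i+1)]; then take max(V_cont, immediate exercise) for American.
  V(3,0) = exp(-r*dt) * [p*47.809521 + (1-p)*19.819203] = 33.561489; exercise = 32.660007; V(3,0) = max -> 33.561489
  V(3,1) = exp(-r*dt) * [p*19.819203 + (1-p)*0.000000] = 9.975722; exercise = 8.935273; V(3,1) = max -> 9.975722
  V(3,2) = exp(-r*dt) * [p*0.000000 + (1-p)*0.000000] = 0.000000; exercise = 0.000000; V(3,2) = max -> 0.000000
  V(3,3) = exp(-r*dt) * [p*0.000000 + (1-p)*0.000000] = 0.000000; exercise = 0.000000; V(3,3) = max -> 0.000000
  V(2,0) = exp(-r*dt) * [p*33.561489 + (1-p)*9.975722] = 21.673010; exercise = 19.819203; V(2,0) = max -> 21.673010
  V(2,1) = exp(-r*dt) * [p*9.975722 + (1-p)*0.000000] = 5.021141; exercise = 0.000000; V(2,1) = max -> 5.021141
  V(2,2) = exp(-r*dt) * [p*0.000000 + (1-p)*0.000000] = 0.000000; exercise = 0.000000; V(2,2) = max -> 0.000000
  V(1,0) = exp(-r*dt) * [p*21.673010 + (1-p)*5.021141] = 13.314907; exercise = 8.935273; V(1,0) = max -> 13.314907
  V(1,1) = exp(-r*dt) * [p*5.021141 + (1-p)*0.000000] = 2.527322; exercise = 0.000000; V(1,1) = max -> 2.527322
  V(0,0) = exp(-r*dt) * [p*13.314907 + (1-p)*2.527322] = 7.912950; exercise = 0.000000; V(0,0) = max -> 7.912950


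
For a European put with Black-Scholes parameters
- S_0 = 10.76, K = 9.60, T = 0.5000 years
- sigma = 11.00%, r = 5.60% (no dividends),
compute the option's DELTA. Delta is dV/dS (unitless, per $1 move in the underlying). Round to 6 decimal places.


Answer: Delta = -0.031060

Derivation:
d1 = 1.8654435501; d2 = 1.7876618041
phi(d1) = 0.0700267230; exp(-qT) = 1.0000000000; exp(-rT) = 0.9723883668
N(-d1) = 0.0310596289
Delta = -exp(-qT) * N(-d1) = -1.0000000000 * 0.0310596289 = -0.031060


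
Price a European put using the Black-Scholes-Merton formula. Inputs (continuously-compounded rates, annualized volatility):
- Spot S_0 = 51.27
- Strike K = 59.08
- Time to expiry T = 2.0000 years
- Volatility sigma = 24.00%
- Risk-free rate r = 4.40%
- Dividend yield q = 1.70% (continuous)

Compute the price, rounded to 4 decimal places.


d1 = (ln(S/K) + (r - q + 0.5*sigma^2) * T) / (sigma * sqrt(T)) = -0.08893833
d2 = d1 - sigma * sqrt(T) = -0.42834959
exp(-rT) = 0.91576088; exp(-qT) = 0.96657150
P = K * exp(-rT) * N(-d2) - S_0 * exp(-qT) * N(-d1)
N(-d1) = 0.53543454; N(-d2) = 0.66580169
P = 59.0800 * 0.91576088 * 0.66580169 - 51.2700 * 0.96657150 * 0.53543454 = 9.4879

Answer: Price = 9.4879


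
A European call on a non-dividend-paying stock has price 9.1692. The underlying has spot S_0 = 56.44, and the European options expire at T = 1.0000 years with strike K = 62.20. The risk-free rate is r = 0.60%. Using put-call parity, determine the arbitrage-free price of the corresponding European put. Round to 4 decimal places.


Answer: Put price = 14.5571

Derivation:
Put-call parity: C - P = S_0 * exp(-qT) - K * exp(-rT).
S_0 * exp(-qT) = 56.4400 * 1.00000000 = 56.44000000
K * exp(-rT) = 62.2000 * 0.99401796 = 61.82791736
P = C - S*exp(-qT) + K*exp(-rT)
P = 9.1692 - 56.44000000 + 61.82791736 = 14.5571
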